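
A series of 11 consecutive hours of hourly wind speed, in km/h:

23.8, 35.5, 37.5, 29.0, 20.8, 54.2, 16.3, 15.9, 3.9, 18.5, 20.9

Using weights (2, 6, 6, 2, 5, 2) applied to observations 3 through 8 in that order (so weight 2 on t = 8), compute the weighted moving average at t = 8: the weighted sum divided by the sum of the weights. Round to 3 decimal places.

Weighted sum: 2·37.5 + 6·29.0 + 6·20.8 + 2·54.2 + 5·16.3 + 2·15.9 = 75.0 + 174.0 + 124.8 + 108.4 + 81.5 + 31.8 = 595.5
Weight total: 2 + 6 + 6 + 2 + 5 + 2 = 23
WMA = 595.5 / 23 = 25.891

25.891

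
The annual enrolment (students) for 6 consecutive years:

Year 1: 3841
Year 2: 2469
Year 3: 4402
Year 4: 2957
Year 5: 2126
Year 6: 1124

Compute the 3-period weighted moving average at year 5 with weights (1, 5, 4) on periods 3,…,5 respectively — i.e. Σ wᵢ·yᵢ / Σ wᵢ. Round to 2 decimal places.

2769.10

Weighted sum: 1·4402 + 5·2957 + 4·2126 = 4402 + 14785 + 8504 = 27691
Weight total: 1 + 5 + 4 = 10
WMA = 27691 / 10 = 2769.10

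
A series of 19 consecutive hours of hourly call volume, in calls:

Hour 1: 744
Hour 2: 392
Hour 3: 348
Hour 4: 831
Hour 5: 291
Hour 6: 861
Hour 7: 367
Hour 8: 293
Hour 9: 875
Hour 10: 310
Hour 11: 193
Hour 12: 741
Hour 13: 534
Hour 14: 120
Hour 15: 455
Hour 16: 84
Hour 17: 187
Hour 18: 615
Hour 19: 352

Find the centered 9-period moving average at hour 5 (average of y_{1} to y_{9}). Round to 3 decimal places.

555.778

Sum of periods 1–9: 744 + 392 + 348 + 831 + 291 + 861 + 367 + 293 + 875 = 5002
Divide by 9: 5002 / 9 = 555.778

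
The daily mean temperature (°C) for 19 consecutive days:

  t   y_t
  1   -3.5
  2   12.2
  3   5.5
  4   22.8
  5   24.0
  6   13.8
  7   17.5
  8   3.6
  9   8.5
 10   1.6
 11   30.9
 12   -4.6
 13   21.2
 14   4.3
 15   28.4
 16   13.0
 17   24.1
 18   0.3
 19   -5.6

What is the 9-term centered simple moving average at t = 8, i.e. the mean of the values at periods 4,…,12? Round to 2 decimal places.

Sum of periods 4–12: 22.8 + 24.0 + 13.8 + 17.5 + 3.6 + 8.5 + 1.6 + 30.9 + (-4.6) = 118.1
Divide by 9: 118.1 / 9 = 13.12

13.12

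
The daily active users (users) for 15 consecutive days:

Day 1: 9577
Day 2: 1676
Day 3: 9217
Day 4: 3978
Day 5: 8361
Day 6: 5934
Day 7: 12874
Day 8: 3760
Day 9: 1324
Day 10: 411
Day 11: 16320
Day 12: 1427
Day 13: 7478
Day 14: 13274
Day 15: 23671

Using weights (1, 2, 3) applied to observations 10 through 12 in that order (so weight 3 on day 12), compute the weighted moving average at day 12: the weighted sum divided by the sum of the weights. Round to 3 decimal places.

6222.000

Weighted sum: 1·411 + 2·16320 + 3·1427 = 411 + 32640 + 4281 = 37332
Weight total: 1 + 2 + 3 = 6
WMA = 37332 / 6 = 6222.000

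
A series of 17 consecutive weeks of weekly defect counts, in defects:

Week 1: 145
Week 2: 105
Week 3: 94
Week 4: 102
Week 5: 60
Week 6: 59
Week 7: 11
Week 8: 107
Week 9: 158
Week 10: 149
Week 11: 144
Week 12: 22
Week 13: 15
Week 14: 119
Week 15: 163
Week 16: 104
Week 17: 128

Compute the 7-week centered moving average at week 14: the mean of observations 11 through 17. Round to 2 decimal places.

Sum of periods 11–17: 144 + 22 + 15 + 119 + 163 + 104 + 128 = 695
Divide by 7: 695 / 7 = 99.29

99.29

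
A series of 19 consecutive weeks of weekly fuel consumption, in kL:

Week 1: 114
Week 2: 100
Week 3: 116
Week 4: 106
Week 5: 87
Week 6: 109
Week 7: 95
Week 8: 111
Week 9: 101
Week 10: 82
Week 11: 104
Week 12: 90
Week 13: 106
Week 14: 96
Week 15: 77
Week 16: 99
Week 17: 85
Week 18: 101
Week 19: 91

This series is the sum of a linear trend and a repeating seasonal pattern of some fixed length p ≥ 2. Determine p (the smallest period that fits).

First differences y_{t+1} − y_t: -14, 16, -10, -19, 22, -14, 16, -10, -19, 22, -14, 16, …
The difference pattern repeats every 5 terms and not for any smaller step, so p = 5.

5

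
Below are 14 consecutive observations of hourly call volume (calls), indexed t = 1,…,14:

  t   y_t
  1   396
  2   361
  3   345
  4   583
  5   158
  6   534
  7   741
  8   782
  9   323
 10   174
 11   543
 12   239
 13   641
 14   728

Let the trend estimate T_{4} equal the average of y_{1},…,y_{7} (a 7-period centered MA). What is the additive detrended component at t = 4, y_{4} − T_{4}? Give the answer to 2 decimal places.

137.57

Trend T_4 = (396 + 361 + 345 + 583 + 158 + 534 + 741) / 7 = 3118/7 = 445.4286
Detrended value: 583 − 445.4286 = 137.57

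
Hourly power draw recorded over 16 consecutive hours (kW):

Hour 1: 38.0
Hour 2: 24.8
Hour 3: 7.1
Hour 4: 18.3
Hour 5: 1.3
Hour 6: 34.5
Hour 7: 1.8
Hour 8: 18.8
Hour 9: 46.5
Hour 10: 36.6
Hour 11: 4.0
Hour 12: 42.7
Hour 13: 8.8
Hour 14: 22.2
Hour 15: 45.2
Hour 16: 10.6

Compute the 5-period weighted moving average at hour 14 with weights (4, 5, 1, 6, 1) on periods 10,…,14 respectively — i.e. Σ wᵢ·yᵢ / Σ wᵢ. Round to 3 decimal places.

Weighted sum: 4·36.6 + 5·4.0 + 1·42.7 + 6·8.8 + 1·22.2 = 146.4 + 20.0 + 42.7 + 52.8 + 22.2 = 284.1
Weight total: 4 + 5 + 1 + 6 + 1 = 17
WMA = 284.1 / 17 = 16.712

16.712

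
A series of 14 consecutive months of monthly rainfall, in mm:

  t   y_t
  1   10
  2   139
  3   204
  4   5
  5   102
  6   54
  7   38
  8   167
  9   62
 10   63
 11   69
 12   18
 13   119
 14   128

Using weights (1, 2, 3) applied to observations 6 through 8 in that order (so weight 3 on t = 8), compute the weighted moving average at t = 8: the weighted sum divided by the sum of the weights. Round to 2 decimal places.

105.17

Weighted sum: 1·54 + 2·38 + 3·167 = 54 + 76 + 501 = 631
Weight total: 1 + 2 + 3 = 6
WMA = 631 / 6 = 105.17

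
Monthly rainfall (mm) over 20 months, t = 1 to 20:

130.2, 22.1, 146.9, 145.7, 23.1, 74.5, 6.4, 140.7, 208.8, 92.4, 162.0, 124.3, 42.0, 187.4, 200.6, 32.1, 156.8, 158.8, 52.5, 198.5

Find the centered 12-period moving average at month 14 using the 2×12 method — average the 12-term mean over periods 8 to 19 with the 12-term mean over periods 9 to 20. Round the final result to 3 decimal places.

Sum over 8–19: 140.7 + 208.8 + 92.4 + 162.0 + 124.3 + 42.0 + 187.4 + 200.6 + 32.1 + 156.8 + 158.8 + 52.5 = 1558.4
Sum over 9–20: 208.8 + 92.4 + 162.0 + 124.3 + 42.0 + 187.4 + 200.6 + 32.1 + 156.8 + 158.8 + 52.5 + 198.5 = 1616.2
CMA at t=14 = (1558.4 + 1616.2) / (2·12) = 3174.6 / 24 = 132.275

132.275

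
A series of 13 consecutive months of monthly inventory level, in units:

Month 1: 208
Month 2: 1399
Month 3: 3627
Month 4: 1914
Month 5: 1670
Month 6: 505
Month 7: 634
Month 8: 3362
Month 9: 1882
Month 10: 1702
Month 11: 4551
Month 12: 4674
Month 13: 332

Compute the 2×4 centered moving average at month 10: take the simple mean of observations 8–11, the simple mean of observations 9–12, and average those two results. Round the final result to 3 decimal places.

Sum over 8–11: 3362 + 1882 + 1702 + 4551 = 11497
Sum over 9–12: 1882 + 1702 + 4551 + 4674 = 12809
CMA at t=10 = (11497 + 12809) / (2·4) = 24306 / 8 = 3038.250

3038.250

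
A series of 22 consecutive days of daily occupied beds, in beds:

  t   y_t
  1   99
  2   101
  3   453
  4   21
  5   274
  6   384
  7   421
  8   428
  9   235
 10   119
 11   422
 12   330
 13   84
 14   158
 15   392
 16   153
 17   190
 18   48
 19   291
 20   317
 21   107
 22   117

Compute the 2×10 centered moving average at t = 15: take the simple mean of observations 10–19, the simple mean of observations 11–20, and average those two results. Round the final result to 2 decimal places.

Sum over 10–19: 119 + 422 + 330 + 84 + 158 + 392 + 153 + 190 + 48 + 291 = 2187
Sum over 11–20: 422 + 330 + 84 + 158 + 392 + 153 + 190 + 48 + 291 + 317 = 2385
CMA at t=15 = (2187 + 2385) / (2·10) = 4572 / 20 = 228.60

228.60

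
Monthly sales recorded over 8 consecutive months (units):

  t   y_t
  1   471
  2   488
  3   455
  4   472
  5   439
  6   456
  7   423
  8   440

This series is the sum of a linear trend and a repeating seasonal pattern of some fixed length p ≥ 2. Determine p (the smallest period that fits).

2

First differences y_{t+1} − y_t: 17, -33, 17, -33, 17, -33, …
The difference pattern repeats every 2 terms and not for any smaller step, so p = 2.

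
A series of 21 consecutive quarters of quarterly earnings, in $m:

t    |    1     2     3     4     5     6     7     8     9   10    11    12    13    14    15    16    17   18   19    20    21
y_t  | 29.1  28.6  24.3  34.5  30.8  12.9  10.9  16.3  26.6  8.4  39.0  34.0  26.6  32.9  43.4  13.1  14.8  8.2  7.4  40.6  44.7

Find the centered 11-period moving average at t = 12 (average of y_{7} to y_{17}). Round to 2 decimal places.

24.18

Sum of periods 7–17: 10.9 + 16.3 + 26.6 + 8.4 + 39.0 + 34.0 + 26.6 + 32.9 + 43.4 + 13.1 + 14.8 = 266.0
Divide by 11: 266.0 / 11 = 24.18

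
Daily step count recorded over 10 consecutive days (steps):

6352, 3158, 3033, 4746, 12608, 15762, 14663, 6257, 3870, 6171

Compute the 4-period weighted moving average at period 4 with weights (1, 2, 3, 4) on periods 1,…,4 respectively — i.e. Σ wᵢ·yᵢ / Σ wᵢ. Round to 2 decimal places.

4075.10

Weighted sum: 1·6352 + 2·3158 + 3·3033 + 4·4746 = 6352 + 6316 + 9099 + 18984 = 40751
Weight total: 1 + 2 + 3 + 4 = 10
WMA = 40751 / 10 = 4075.10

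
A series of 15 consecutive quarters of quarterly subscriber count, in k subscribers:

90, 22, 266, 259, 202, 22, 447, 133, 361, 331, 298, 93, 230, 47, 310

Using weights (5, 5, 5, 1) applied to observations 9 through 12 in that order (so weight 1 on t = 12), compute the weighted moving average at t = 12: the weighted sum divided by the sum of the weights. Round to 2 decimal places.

315.19

Weighted sum: 5·361 + 5·331 + 5·298 + 1·93 = 1805 + 1655 + 1490 + 93 = 5043
Weight total: 5 + 5 + 5 + 1 = 16
WMA = 5043 / 16 = 315.19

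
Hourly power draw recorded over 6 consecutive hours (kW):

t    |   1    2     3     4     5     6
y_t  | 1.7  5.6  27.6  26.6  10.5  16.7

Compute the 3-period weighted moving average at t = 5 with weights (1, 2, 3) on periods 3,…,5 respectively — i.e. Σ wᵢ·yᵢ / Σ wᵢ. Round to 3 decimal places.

18.717

Weighted sum: 1·27.6 + 2·26.6 + 3·10.5 = 27.6 + 53.2 + 31.5 = 112.3
Weight total: 1 + 2 + 3 = 6
WMA = 112.3 / 6 = 18.717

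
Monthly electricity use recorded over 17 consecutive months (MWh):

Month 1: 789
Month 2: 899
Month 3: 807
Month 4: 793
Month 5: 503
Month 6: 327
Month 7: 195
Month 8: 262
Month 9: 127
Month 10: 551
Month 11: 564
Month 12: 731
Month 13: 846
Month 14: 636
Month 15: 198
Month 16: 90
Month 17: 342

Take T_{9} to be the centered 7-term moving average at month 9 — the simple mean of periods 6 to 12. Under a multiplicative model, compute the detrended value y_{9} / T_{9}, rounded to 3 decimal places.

Trend T_9 = (327 + 195 + 262 + 127 + 551 + 564 + 731) / 7 = 2757/7 = 393.85714
Ratio to trend: 127 / 393.85714 = 0.322

0.322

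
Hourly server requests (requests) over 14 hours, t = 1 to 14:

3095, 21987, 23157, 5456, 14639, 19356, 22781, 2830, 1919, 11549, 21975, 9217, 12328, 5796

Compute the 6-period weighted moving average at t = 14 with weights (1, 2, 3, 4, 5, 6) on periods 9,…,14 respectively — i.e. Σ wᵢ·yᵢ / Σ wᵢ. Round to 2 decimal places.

10677.43

Weighted sum: 1·1919 + 2·11549 + 3·21975 + 4·9217 + 5·12328 + 6·5796 = 1919 + 23098 + 65925 + 36868 + 61640 + 34776 = 224226
Weight total: 1 + 2 + 3 + 4 + 5 + 6 = 21
WMA = 224226 / 21 = 10677.43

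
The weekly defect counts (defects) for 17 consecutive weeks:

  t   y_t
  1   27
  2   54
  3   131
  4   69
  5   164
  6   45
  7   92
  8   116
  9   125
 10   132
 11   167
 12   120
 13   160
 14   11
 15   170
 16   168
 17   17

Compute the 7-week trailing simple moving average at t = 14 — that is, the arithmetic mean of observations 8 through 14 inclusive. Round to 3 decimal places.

Sum of periods 8–14: 116 + 125 + 132 + 167 + 120 + 160 + 11 = 831
Divide by 7: 831 / 7 = 118.714

118.714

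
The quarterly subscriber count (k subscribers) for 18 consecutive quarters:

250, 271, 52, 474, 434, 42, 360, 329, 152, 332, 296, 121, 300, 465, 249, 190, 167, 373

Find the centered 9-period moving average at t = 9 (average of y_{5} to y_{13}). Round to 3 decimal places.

Sum of periods 5–13: 434 + 42 + 360 + 329 + 152 + 332 + 296 + 121 + 300 = 2366
Divide by 9: 2366 / 9 = 262.889

262.889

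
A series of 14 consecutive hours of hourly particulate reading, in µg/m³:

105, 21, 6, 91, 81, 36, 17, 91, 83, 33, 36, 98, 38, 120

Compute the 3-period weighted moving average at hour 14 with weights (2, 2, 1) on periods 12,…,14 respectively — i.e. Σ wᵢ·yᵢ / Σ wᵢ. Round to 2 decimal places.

Weighted sum: 2·98 + 2·38 + 1·120 = 196 + 76 + 120 = 392
Weight total: 2 + 2 + 1 = 5
WMA = 392 / 5 = 78.40

78.40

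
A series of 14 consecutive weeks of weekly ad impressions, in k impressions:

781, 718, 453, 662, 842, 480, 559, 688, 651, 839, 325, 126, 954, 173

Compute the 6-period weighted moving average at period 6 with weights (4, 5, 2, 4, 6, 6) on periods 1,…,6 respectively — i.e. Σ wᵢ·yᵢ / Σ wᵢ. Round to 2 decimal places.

Weighted sum: 4·781 + 5·718 + 2·453 + 4·662 + 6·842 + 6·480 = 3124 + 3590 + 906 + 2648 + 5052 + 2880 = 18200
Weight total: 4 + 5 + 2 + 4 + 6 + 6 = 27
WMA = 18200 / 27 = 674.07

674.07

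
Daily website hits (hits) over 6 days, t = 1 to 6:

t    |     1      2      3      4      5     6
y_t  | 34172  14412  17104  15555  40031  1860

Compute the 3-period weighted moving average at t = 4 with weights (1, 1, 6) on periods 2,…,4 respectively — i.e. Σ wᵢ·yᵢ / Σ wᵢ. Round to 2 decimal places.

15605.75

Weighted sum: 1·14412 + 1·17104 + 6·15555 = 14412 + 17104 + 93330 = 124846
Weight total: 1 + 1 + 6 = 8
WMA = 124846 / 8 = 15605.75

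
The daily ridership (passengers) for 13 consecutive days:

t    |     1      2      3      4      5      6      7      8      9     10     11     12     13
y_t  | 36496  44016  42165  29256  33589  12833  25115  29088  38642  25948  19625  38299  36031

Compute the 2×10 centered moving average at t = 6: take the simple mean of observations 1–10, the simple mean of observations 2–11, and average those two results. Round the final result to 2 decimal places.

Sum over 1–10: 36496 + 44016 + 42165 + 29256 + 33589 + 12833 + 25115 + 29088 + 38642 + 25948 = 317148
Sum over 2–11: 44016 + 42165 + 29256 + 33589 + 12833 + 25115 + 29088 + 38642 + 25948 + 19625 = 300277
CMA at t=6 = (317148 + 300277) / (2·10) = 617425 / 20 = 30871.25

30871.25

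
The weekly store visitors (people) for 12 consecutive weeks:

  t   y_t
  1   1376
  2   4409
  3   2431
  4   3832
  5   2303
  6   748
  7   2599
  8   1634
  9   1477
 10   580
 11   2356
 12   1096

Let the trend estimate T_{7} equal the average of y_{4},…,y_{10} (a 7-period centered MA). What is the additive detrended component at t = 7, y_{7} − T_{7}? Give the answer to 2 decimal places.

717.14

Trend T_7 = (3832 + 2303 + 748 + 2599 + 1634 + 1477 + 580) / 7 = 13173/7 = 1881.8571
Detrended value: 2599 − 1881.8571 = 717.14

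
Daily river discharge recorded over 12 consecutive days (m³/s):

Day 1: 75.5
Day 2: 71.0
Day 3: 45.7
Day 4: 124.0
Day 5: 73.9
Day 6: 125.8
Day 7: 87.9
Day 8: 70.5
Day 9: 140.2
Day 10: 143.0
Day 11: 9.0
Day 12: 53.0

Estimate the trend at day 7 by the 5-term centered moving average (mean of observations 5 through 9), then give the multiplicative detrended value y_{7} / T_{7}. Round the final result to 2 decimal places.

0.88

Trend T_7 = (73.9 + 125.8 + 87.9 + 70.5 + 140.2) / 5 = 498.3/5 = 99.6600
Ratio to trend: 87.9 / 99.6600 = 0.88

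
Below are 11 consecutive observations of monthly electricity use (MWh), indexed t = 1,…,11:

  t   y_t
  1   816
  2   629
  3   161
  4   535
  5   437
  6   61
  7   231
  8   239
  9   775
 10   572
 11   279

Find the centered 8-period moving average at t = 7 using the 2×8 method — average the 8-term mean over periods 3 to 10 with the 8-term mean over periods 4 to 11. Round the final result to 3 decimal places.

383.750

Sum over 3–10: 161 + 535 + 437 + 61 + 231 + 239 + 775 + 572 = 3011
Sum over 4–11: 535 + 437 + 61 + 231 + 239 + 775 + 572 + 279 = 3129
CMA at t=7 = (3011 + 3129) / (2·8) = 6140 / 16 = 383.750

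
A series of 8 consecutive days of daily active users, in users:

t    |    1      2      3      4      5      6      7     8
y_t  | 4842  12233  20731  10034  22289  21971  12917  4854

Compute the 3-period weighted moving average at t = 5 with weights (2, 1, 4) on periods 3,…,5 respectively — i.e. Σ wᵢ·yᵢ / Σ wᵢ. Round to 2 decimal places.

Weighted sum: 2·20731 + 1·10034 + 4·22289 = 41462 + 10034 + 89156 = 140652
Weight total: 2 + 1 + 4 = 7
WMA = 140652 / 7 = 20093.14

20093.14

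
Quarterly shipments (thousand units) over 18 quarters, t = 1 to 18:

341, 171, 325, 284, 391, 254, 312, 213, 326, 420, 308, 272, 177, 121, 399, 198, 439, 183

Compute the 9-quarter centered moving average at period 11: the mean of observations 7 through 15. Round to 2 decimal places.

283.11

Sum of periods 7–15: 312 + 213 + 326 + 420 + 308 + 272 + 177 + 121 + 399 = 2548
Divide by 9: 2548 / 9 = 283.11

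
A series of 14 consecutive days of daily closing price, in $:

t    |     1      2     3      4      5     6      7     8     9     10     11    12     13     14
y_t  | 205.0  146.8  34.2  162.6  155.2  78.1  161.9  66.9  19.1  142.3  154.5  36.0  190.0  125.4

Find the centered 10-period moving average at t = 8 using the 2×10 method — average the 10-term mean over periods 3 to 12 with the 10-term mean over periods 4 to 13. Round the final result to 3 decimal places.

108.870

Sum over 3–12: 34.2 + 162.6 + 155.2 + 78.1 + 161.9 + 66.9 + 19.1 + 142.3 + 154.5 + 36.0 = 1010.8
Sum over 4–13: 162.6 + 155.2 + 78.1 + 161.9 + 66.9 + 19.1 + 142.3 + 154.5 + 36.0 + 190.0 = 1166.6
CMA at t=8 = (1010.8 + 1166.6) / (2·10) = 2177.4 / 20 = 108.870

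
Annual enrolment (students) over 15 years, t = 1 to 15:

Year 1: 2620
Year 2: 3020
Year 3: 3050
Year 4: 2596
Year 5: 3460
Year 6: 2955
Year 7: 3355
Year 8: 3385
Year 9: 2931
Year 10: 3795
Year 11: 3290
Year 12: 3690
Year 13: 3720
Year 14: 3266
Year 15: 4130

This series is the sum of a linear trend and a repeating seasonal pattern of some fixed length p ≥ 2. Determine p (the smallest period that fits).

First differences y_{t+1} − y_t: 400, 30, -454, 864, -505, 400, 30, -454, 864, -505, 400, 30, …
The difference pattern repeats every 5 terms and not for any smaller step, so p = 5.

5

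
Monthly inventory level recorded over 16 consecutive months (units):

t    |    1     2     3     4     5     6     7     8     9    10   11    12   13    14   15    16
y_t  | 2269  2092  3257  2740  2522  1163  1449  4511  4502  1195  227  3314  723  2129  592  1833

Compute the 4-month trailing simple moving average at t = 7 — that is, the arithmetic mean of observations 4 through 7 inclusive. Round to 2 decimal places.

1968.50

Sum of periods 4–7: 2740 + 2522 + 1163 + 1449 = 7874
Divide by 4: 7874 / 4 = 1968.50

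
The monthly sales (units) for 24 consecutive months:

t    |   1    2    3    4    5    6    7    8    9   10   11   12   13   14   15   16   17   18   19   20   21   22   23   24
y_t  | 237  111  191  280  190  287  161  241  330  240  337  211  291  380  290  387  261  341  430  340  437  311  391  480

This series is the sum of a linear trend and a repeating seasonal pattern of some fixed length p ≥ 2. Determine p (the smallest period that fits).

5

First differences y_{t+1} − y_t: -126, 80, 89, -90, 97, -126, 80, 89, -90, 97, -126, 80, …
The difference pattern repeats every 5 terms and not for any smaller step, so p = 5.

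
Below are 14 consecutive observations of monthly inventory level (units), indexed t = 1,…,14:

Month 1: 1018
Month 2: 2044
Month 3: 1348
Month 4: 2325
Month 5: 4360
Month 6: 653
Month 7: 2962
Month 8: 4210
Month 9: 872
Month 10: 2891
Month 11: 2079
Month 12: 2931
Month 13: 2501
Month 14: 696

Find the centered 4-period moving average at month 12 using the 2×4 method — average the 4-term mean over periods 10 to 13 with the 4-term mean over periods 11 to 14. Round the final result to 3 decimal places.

Sum over 10–13: 2891 + 2079 + 2931 + 2501 = 10402
Sum over 11–14: 2079 + 2931 + 2501 + 696 = 8207
CMA at t=12 = (10402 + 8207) / (2·4) = 18609 / 8 = 2326.125

2326.125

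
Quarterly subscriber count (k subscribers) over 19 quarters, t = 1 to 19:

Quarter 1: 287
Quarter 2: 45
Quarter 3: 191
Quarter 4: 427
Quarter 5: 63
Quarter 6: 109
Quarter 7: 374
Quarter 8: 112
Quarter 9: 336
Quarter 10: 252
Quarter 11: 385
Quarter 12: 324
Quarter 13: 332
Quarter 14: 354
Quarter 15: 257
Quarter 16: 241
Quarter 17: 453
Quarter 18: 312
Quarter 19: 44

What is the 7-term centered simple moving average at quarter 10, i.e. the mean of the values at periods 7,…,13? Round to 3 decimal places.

302.143

Sum of periods 7–13: 374 + 112 + 336 + 252 + 385 + 324 + 332 = 2115
Divide by 7: 2115 / 7 = 302.143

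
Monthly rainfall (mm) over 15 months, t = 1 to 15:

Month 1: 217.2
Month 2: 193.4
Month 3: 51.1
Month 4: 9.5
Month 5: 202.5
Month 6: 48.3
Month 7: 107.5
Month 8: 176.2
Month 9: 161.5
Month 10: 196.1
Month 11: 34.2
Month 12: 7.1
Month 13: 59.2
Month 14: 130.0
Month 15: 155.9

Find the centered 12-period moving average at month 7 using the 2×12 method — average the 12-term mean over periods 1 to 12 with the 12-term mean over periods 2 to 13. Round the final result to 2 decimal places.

110.47

Sum over 1–12: 217.2 + 193.4 + 51.1 + 9.5 + 202.5 + 48.3 + 107.5 + 176.2 + 161.5 + 196.1 + 34.2 + 7.1 = 1404.6
Sum over 2–13: 193.4 + 51.1 + 9.5 + 202.5 + 48.3 + 107.5 + 176.2 + 161.5 + 196.1 + 34.2 + 7.1 + 59.2 = 1246.6
CMA at t=7 = (1404.6 + 1246.6) / (2·12) = 2651.2 / 24 = 110.47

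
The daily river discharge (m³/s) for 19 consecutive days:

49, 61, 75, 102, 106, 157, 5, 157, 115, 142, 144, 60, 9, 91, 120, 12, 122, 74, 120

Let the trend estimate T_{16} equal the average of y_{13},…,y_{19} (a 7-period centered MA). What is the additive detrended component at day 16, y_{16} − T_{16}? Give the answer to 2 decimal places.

-66.29

Trend T_16 = (9 + 91 + 120 + 12 + 122 + 74 + 120) / 7 = 548/7 = 78.2857
Detrended value: 12 − 78.2857 = -66.29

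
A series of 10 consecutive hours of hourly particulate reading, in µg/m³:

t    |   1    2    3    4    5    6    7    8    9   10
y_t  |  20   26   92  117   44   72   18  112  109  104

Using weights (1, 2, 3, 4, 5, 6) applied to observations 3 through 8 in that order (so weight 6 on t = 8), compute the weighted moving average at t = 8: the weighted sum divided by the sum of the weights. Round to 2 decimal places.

Weighted sum: 1·92 + 2·117 + 3·44 + 4·72 + 5·18 + 6·112 = 92 + 234 + 132 + 288 + 90 + 672 = 1508
Weight total: 1 + 2 + 3 + 4 + 5 + 6 = 21
WMA = 1508 / 21 = 71.81

71.81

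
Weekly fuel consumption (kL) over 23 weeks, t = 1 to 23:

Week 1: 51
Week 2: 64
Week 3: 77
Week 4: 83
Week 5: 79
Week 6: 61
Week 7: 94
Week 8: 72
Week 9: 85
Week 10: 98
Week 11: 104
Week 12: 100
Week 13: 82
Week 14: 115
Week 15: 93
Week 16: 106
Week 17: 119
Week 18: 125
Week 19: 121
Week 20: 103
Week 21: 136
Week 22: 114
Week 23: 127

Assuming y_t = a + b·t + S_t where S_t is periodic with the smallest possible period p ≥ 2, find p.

First differences y_{t+1} − y_t: 13, 13, 6, -4, -18, 33, -22, 13, 13, 6, -4, -18, 33, -22, 13, 13, …
The difference pattern repeats every 7 terms and not for any smaller step, so p = 7.

7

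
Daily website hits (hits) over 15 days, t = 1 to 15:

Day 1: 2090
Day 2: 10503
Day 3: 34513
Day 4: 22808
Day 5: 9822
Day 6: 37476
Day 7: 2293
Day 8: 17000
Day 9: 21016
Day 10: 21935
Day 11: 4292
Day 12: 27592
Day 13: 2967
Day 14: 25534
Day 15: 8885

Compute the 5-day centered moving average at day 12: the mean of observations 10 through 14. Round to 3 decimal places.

Sum of periods 10–14: 21935 + 4292 + 27592 + 2967 + 25534 = 82320
Divide by 5: 82320 / 5 = 16464.000

16464.000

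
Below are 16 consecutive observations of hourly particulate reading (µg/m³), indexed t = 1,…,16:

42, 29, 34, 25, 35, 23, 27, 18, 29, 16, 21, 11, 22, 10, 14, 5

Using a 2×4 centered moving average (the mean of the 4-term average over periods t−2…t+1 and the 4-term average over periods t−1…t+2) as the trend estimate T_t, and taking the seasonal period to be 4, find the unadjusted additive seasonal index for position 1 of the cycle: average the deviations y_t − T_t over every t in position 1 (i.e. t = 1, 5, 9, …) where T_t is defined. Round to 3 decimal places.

Season position 1 occurs at t = 5, 9, 13 (where T_t is defined).
t=5: T_5 = 28.37500; y_5 − T_5 = 35 − 28.37500 = 6.62500
t=9: T_9 = 21.75000; y_9 − T_9 = 29 − 21.75000 = 7.25000
t=13: T_13 = 15.12500; y_13 − T_13 = 22 − 15.12500 = 6.87500
Mean deviation: (6.62500 + 7.25000 + 6.87500) / 3 = 6.917

6.917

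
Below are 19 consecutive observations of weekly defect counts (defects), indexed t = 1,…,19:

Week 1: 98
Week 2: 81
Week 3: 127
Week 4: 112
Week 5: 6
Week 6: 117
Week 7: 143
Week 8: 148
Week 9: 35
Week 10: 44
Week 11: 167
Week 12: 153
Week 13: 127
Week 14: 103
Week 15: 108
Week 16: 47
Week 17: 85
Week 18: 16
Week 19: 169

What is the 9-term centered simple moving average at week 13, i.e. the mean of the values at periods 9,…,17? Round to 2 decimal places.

Sum of periods 9–17: 35 + 44 + 167 + 153 + 127 + 103 + 108 + 47 + 85 = 869
Divide by 9: 869 / 9 = 96.56

96.56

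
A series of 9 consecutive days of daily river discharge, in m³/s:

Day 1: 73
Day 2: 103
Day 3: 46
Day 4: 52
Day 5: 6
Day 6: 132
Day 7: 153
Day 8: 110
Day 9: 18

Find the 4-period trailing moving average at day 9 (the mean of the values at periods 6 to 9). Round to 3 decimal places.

Sum of periods 6–9: 132 + 153 + 110 + 18 = 413
Divide by 4: 413 / 4 = 103.250

103.250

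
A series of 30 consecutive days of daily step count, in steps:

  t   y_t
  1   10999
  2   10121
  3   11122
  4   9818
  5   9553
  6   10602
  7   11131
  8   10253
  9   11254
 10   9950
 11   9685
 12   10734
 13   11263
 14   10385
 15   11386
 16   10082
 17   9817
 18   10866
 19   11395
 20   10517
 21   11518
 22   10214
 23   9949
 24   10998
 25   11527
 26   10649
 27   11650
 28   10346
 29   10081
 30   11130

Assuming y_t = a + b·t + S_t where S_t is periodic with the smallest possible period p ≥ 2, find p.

First differences y_{t+1} − y_t: -878, 1001, -1304, -265, 1049, 529, -878, 1001, -1304, -265, 1049, 529, -878, 1001, …
The difference pattern repeats every 6 terms and not for any smaller step, so p = 6.

6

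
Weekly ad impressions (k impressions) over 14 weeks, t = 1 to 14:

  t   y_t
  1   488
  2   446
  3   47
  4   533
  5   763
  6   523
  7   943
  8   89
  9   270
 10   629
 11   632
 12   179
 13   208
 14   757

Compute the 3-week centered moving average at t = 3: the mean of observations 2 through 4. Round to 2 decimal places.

342.00

Sum of periods 2–4: 446 + 47 + 533 = 1026
Divide by 3: 1026 / 3 = 342.00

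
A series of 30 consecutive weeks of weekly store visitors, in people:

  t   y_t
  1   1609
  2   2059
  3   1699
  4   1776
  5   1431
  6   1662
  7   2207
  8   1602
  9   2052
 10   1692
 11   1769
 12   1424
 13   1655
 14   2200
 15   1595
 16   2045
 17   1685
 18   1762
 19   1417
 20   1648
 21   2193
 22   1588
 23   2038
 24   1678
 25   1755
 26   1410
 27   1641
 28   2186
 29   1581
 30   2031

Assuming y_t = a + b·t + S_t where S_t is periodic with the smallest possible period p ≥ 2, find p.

First differences y_{t+1} − y_t: 450, -360, 77, -345, 231, 545, -605, 450, -360, 77, -345, 231, 545, -605, 450, -360, …
The difference pattern repeats every 7 terms and not for any smaller step, so p = 7.

7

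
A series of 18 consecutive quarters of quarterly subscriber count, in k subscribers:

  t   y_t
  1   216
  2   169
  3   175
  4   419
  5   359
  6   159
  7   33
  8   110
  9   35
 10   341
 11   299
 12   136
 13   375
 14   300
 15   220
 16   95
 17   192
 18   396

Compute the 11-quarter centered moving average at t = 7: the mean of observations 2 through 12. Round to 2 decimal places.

203.18

Sum of periods 2–12: 169 + 175 + 419 + 359 + 159 + 33 + 110 + 35 + 341 + 299 + 136 = 2235
Divide by 11: 2235 / 11 = 203.18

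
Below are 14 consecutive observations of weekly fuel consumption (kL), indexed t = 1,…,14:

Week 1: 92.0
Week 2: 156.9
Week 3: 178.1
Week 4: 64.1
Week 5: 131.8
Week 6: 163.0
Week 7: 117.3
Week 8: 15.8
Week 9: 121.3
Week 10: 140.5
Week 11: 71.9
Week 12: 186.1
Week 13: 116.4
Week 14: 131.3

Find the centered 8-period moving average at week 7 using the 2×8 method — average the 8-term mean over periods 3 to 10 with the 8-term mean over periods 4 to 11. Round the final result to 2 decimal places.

Sum over 3–10: 178.1 + 64.1 + 131.8 + 163.0 + 117.3 + 15.8 + 121.3 + 140.5 = 931.9
Sum over 4–11: 64.1 + 131.8 + 163.0 + 117.3 + 15.8 + 121.3 + 140.5 + 71.9 = 825.7
CMA at t=7 = (931.9 + 825.7) / (2·8) = 1757.6 / 16 = 109.85

109.85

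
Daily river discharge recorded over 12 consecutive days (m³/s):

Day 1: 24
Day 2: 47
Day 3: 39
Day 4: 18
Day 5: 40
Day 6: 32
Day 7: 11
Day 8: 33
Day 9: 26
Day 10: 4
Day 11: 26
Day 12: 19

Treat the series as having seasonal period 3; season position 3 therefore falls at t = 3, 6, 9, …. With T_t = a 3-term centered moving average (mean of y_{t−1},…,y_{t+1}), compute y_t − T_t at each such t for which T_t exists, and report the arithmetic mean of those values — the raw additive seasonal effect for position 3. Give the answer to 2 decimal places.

Season position 3 occurs at t = 3, 6, 9 (where T_t is defined).
t=3: T_3 = 34.6667; y_3 − T_3 = 39 − 34.6667 = 4.3333
t=6: T_6 = 27.6667; y_6 − T_6 = 32 − 27.6667 = 4.3333
t=9: T_9 = 21.0000; y_9 − T_9 = 26 − 21.0000 = 5.0000
Mean deviation: (4.3333 + 4.3333 + 5.0000) / 3 = 4.56

4.56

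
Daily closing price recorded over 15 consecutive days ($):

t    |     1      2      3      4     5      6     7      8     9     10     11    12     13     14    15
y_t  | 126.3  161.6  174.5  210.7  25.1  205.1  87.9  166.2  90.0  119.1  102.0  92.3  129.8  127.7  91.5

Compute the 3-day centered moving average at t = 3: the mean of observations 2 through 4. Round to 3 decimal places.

Sum of periods 2–4: 161.6 + 174.5 + 210.7 = 546.8
Divide by 3: 546.8 / 3 = 182.267

182.267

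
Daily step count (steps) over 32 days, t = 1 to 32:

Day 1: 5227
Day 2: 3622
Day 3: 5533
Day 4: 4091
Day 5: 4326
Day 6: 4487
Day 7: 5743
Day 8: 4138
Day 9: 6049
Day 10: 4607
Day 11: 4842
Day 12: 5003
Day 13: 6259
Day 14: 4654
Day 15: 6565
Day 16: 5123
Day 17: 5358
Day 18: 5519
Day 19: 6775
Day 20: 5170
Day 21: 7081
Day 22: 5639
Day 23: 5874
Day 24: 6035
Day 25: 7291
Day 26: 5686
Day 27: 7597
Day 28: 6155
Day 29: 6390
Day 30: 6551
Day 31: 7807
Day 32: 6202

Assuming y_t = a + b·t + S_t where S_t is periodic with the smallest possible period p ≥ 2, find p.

6

First differences y_{t+1} − y_t: -1605, 1911, -1442, 235, 161, 1256, -1605, 1911, -1442, 235, 161, 1256, -1605, 1911, …
The difference pattern repeats every 6 terms and not for any smaller step, so p = 6.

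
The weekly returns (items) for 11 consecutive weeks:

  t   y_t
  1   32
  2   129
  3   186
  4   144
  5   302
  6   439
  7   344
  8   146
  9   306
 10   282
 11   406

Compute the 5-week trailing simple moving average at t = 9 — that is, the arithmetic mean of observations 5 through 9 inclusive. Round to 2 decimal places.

Sum of periods 5–9: 302 + 439 + 344 + 146 + 306 = 1537
Divide by 5: 1537 / 5 = 307.40

307.40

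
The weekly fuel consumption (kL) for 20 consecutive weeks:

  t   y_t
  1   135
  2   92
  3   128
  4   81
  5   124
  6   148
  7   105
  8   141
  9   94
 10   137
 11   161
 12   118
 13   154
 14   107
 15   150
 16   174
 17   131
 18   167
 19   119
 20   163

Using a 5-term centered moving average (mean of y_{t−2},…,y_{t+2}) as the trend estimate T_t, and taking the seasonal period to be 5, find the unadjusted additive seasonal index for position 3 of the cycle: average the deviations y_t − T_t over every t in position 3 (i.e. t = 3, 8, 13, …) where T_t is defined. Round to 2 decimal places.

16.05

Season position 3 occurs at t = 3, 8, 13, 18 (where T_t is defined).
t=3: T_3 = 112.0000; y_3 − T_3 = 128 − 112.0000 = 16.0000
t=8: T_8 = 125.0000; y_8 − T_8 = 141 − 125.0000 = 16.0000
t=13: T_13 = 138.0000; y_13 − T_13 = 154 − 138.0000 = 16.0000
t=18: T_18 = 150.8000; y_18 − T_18 = 167 − 150.8000 = 16.2000
Mean deviation: (16.0000 + 16.0000 + 16.0000 + 16.2000) / 4 = 16.05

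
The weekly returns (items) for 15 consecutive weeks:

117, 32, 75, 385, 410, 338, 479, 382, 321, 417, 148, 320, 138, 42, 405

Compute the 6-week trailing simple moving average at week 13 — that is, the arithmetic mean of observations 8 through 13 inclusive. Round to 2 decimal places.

287.67

Sum of periods 8–13: 382 + 321 + 417 + 148 + 320 + 138 = 1726
Divide by 6: 1726 / 6 = 287.67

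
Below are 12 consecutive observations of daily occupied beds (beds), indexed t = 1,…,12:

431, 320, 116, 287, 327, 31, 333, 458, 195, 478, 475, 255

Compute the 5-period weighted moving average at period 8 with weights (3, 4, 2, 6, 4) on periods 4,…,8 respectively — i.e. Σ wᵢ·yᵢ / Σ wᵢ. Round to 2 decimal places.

Weighted sum: 3·287 + 4·327 + 2·31 + 6·333 + 4·458 = 861 + 1308 + 62 + 1998 + 1832 = 6061
Weight total: 3 + 4 + 2 + 6 + 4 = 19
WMA = 6061 / 19 = 319.00

319.00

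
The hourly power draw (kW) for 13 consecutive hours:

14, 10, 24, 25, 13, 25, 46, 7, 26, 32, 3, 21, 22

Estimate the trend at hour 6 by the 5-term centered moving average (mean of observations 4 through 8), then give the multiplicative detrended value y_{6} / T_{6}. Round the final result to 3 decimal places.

1.078

Trend T_6 = (25 + 13 + 25 + 46 + 7) / 5 = 116/5 = 23.20000
Ratio to trend: 25 / 23.20000 = 1.078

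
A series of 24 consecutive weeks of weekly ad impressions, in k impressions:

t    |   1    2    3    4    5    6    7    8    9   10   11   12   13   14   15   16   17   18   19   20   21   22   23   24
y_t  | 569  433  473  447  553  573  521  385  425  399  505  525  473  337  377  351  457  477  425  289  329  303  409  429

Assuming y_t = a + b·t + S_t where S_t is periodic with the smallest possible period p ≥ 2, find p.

First differences y_{t+1} − y_t: -136, 40, -26, 106, 20, -52, -136, 40, -26, 106, 20, -52, -136, 40, …
The difference pattern repeats every 6 terms and not for any smaller step, so p = 6.

6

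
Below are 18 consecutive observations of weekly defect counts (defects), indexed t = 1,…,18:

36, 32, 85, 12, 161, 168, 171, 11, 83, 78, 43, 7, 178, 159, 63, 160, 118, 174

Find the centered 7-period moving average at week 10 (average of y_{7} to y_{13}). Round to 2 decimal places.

Sum of periods 7–13: 171 + 11 + 83 + 78 + 43 + 7 + 178 = 571
Divide by 7: 571 / 7 = 81.57

81.57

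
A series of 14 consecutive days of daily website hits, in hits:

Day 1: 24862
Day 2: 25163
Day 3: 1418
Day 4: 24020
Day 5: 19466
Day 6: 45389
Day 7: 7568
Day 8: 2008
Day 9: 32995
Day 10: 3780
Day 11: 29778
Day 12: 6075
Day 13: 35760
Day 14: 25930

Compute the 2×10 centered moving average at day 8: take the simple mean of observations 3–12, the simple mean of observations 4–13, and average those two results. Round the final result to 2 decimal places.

18966.80

Sum over 3–12: 1418 + 24020 + 19466 + 45389 + 7568 + 2008 + 32995 + 3780 + 29778 + 6075 = 172497
Sum over 4–13: 24020 + 19466 + 45389 + 7568 + 2008 + 32995 + 3780 + 29778 + 6075 + 35760 = 206839
CMA at t=8 = (172497 + 206839) / (2·10) = 379336 / 20 = 18966.80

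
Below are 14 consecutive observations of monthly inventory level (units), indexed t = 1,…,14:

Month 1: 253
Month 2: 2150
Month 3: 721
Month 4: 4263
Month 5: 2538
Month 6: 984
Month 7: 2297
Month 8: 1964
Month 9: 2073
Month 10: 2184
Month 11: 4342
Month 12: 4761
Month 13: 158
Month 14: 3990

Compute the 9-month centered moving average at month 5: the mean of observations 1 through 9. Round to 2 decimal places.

Sum of periods 1–9: 253 + 2150 + 721 + 4263 + 2538 + 984 + 2297 + 1964 + 2073 = 17243
Divide by 9: 17243 / 9 = 1915.89

1915.89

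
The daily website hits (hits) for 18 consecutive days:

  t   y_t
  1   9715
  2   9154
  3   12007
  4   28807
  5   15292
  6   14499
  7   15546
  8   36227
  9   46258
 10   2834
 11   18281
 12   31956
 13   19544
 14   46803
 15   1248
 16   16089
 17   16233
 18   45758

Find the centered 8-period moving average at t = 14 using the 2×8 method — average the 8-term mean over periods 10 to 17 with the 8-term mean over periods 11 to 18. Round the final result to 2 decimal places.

Sum over 10–17: 2834 + 18281 + 31956 + 19544 + 46803 + 1248 + 16089 + 16233 = 152988
Sum over 11–18: 18281 + 31956 + 19544 + 46803 + 1248 + 16089 + 16233 + 45758 = 195912
CMA at t=14 = (152988 + 195912) / (2·8) = 348900 / 16 = 21806.25

21806.25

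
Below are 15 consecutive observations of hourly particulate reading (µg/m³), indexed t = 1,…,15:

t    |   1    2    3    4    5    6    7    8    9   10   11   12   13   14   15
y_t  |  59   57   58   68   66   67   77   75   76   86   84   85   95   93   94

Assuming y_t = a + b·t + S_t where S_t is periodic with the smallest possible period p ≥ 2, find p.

3

First differences y_{t+1} − y_t: -2, 1, 10, -2, 1, 10, -2, 1, …
The difference pattern repeats every 3 terms and not for any smaller step, so p = 3.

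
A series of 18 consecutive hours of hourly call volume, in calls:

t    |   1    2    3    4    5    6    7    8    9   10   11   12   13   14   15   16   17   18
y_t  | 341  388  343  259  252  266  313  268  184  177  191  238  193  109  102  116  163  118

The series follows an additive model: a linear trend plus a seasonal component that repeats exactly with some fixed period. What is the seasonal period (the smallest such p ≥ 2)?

First differences y_{t+1} − y_t: 47, -45, -84, -7, 14, 47, -45, -84, -7, 14, 47, -45, …
The difference pattern repeats every 5 terms and not for any smaller step, so p = 5.

5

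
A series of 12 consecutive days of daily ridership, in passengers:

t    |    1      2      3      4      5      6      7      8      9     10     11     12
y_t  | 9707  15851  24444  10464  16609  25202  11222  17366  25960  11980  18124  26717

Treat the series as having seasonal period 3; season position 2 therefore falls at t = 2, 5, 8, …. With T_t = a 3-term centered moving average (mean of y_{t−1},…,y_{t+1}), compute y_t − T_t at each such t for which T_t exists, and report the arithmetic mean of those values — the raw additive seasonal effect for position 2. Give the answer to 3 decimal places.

Season position 2 occurs at t = 2, 5, 8, 11 (where T_t is defined).
t=2: T_2 = 16667.33333; y_2 − T_2 = 15851 − 16667.33333 = -816.33333
t=5: T_5 = 17425.00000; y_5 − T_5 = 16609 − 17425.00000 = -816.00000
t=8: T_8 = 18182.66667; y_8 − T_8 = 17366 − 18182.66667 = -816.66667
t=11: T_11 = 18940.33333; y_11 − T_11 = 18124 − 18940.33333 = -816.33333
Mean deviation: (-816.33333 + -816.00000 + -816.66667 + -816.33333) / 4 = -816.333

-816.333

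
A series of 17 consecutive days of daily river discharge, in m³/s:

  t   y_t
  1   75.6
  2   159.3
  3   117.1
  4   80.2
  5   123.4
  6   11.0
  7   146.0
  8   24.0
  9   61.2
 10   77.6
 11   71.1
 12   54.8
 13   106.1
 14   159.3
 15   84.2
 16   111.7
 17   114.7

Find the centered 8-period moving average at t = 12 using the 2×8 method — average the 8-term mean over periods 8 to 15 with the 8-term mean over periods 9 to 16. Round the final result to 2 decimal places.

Sum over 8–15: 24.0 + 61.2 + 77.6 + 71.1 + 54.8 + 106.1 + 159.3 + 84.2 = 638.3
Sum over 9–16: 61.2 + 77.6 + 71.1 + 54.8 + 106.1 + 159.3 + 84.2 + 111.7 = 726.0
CMA at t=12 = (638.3 + 726.0) / (2·8) = 1364.3 / 16 = 85.27

85.27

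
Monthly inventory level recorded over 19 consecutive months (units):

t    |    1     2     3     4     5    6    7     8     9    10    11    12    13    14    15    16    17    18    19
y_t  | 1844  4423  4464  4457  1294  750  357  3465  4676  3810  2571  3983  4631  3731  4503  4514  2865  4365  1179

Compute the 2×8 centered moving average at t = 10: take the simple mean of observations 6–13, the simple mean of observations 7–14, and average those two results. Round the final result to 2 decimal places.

Sum over 6–13: 750 + 357 + 3465 + 4676 + 3810 + 2571 + 3983 + 4631 = 24243
Sum over 7–14: 357 + 3465 + 4676 + 3810 + 2571 + 3983 + 4631 + 3731 = 27224
CMA at t=10 = (24243 + 27224) / (2·8) = 51467 / 16 = 3216.69

3216.69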